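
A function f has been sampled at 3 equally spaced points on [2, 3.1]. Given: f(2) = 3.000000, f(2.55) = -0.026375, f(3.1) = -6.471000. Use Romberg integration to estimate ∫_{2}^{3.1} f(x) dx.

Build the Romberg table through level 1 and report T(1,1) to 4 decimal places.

-0.6557

T(0,0) (trapezoid, 1 panel, h=1.1000): -1.909050
T(1,0) (trapezoid, 2 panels, h=0.5500): -0.969031
T(1,1) = -0.969031 + (-0.969031 − (-1.909050))/3 = -0.655691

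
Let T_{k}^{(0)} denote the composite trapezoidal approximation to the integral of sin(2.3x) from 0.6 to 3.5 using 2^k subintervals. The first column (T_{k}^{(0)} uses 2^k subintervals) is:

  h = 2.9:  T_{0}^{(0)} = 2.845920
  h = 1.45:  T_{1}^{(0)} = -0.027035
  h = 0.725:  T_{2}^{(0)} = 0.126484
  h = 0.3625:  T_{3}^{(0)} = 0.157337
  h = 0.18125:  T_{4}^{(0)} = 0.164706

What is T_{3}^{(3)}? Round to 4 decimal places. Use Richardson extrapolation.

T_{1}^{(1)} = -0.027035 + (-0.027035 − 2.845920)/3 = -0.984687
T_{2}^{(1)} = (4·0.126484 − (-0.027035)) / 3 = 0.177657
T_{3}^{(1)} = 0.157337 + (0.157337 − 0.126484)/3 = 0.167621
T_{2}^{(2)} = 0.177657 + (0.177657 − (-0.984687))/15 = 0.255147
T_{3}^{(2)} = (16·0.167621 − 0.177657) / 15 = 0.166952
T_{3}^{(3)} = (64·0.166952 − 0.255147) / 63 = 0.165552

0.1656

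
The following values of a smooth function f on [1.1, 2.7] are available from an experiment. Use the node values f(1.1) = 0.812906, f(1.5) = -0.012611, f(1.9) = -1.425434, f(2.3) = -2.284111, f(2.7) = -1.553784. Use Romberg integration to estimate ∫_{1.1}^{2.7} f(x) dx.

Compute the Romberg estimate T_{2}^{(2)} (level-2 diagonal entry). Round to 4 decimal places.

T_{0}^{(0)} (trapezoid, 1 panel, h=1.6000): -0.592702
T_{1}^{(0)} (trapezoid, 2 panels, h=0.8000): -1.436698
T_{2}^{(0)} (trapezoid, 4 panels, h=0.4000): -1.637038
T_{1}^{(1)} = -1.436698 + (-1.436698 − (-0.592702))/3 = -1.718030
T_{2}^{(1)} = -1.637038 + (-1.637038 − (-1.436698))/3 = -1.703818
T_{2}^{(2)} = -1.703818 + (-1.703818 − (-1.718030))/15 = -1.702871

-1.7029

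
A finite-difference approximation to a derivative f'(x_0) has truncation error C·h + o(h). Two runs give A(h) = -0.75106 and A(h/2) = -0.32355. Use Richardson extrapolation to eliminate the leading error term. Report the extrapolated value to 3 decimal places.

The leading error scales as h; refining by a factor of 2 reduces it by 2^1 = 2.
Extrapolated value = (2·A(h/2) − A(h)) / (2 − 1)
= (2·(-0.32355) − (-0.75106)) / 1
= 0.10396 / 1 = 0.10396

0.104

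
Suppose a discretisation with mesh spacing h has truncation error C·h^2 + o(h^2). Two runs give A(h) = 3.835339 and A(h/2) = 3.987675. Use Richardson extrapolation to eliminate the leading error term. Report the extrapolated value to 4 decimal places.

The leading error scales as h^2; refining by a factor of 2 reduces it by 2^2 = 4.
Extrapolated value = (4·A(h/2) − A(h)) / (4 − 1)
= (4·3.987675 − 3.835339) / 3
= 12.115361 / 3 = 4.038454

4.0385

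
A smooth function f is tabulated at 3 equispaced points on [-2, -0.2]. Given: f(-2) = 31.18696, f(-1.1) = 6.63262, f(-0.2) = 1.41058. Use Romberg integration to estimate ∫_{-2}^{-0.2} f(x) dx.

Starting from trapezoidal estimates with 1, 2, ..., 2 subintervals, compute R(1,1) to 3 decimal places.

17.738

R(0,0) (trapezoid, 1 panel, h=1.8000): 29.33779
R(1,0) (trapezoid, 2 panels, h=0.9000): 20.63825
R(1,1) = 20.63825 + (20.63825 − 29.33779)/3 = 17.73840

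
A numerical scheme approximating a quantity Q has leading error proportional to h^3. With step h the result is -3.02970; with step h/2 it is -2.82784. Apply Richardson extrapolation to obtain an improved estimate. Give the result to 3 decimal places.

The leading error scales as h^3; refining by a factor of 2 reduces it by 2^3 = 8.
Extrapolated value = (8·A(h/2) − A(h)) / (8 − 1)
= (8·(-2.82784) − (-3.02970)) / 7
= -19.59302 / 7 = -2.79900

-2.799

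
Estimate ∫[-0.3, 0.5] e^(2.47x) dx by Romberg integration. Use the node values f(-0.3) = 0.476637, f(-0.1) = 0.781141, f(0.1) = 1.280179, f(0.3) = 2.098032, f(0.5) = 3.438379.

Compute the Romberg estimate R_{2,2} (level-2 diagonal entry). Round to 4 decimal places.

1.1991

R_{0,0} (trapezoid, 1 panel, h=0.8000): 1.566006
R_{1,0} (trapezoid, 2 panels, h=0.4000): 1.295075
R_{2,0} (trapezoid, 4 panels, h=0.2000): 1.223372
R_{1,1} = 1.295075 + (1.295075 − 1.566006)/3 = 1.204765
R_{2,1} = 1.223372 + (1.223372 − 1.295075)/3 = 1.199471
R_{2,2} = 1.199471 + (1.199471 − 1.204765)/15 = 1.199118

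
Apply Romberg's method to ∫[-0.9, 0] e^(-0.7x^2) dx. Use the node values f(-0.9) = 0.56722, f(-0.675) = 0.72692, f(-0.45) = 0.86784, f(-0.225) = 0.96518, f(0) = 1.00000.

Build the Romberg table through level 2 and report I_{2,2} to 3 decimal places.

I_{0,0} (trapezoid, 1 panel, h=0.9000): 0.70525
I_{1,0} (trapezoid, 2 panels, h=0.4500): 0.74315
I_{2,0} (trapezoid, 4 panels, h=0.2250): 0.75230
I_{1,1} = 0.74315 + (0.74315 − 0.70525)/3 = 0.75578
I_{2,1} = 0.75230 + (0.75230 − 0.74315)/3 = 0.75535
I_{2,2} = 0.75535 + (0.75535 − 0.75578)/15 = 0.75532

0.755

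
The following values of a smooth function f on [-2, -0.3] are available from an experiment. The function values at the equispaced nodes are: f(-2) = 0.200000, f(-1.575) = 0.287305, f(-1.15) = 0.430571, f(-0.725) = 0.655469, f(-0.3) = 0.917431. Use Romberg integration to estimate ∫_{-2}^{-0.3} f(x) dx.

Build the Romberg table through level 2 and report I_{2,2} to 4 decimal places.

I_{0,0} (trapezoid, 1 panel, h=1.7000): 0.949816
I_{1,0} (trapezoid, 2 panels, h=0.8500): 0.840894
I_{2,0} (trapezoid, 4 panels, h=0.4250): 0.821126
I_{1,1} = 0.840894 + (0.840894 − 0.949816)/3 = 0.804587
I_{2,1} = 0.821126 + (0.821126 − 0.840894)/3 = 0.814537
I_{2,2} = 0.814537 + (0.814537 − 0.804587)/15 = 0.815200

0.8152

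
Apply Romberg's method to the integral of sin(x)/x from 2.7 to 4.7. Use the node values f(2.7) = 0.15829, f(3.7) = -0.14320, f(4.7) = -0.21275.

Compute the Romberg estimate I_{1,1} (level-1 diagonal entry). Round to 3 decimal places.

-0.209

I_{0,0} (trapezoid, 1 panel, h=2.0000): -0.05446
I_{1,0} (trapezoid, 2 panels, h=1.0000): -0.17043
I_{1,1} = -0.17043 + (-0.17043 − (-0.05446))/3 = -0.20909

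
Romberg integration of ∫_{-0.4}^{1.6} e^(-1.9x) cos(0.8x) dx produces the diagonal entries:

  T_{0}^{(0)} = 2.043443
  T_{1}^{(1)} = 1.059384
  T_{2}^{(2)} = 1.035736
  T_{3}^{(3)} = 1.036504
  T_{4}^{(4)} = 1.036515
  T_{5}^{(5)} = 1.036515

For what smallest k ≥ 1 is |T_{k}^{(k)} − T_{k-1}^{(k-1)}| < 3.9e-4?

k = 4

|T_{1}^{(1)} − T_{0}^{(0)}| = 0.984059 ≥ 3.9e-4
|T_{2}^{(2)} − T_{1}^{(1)}| = 0.023648 ≥ 3.9e-4
|T_{3}^{(3)} − T_{2}^{(2)}| = 0.000768 ≥ 3.9e-4
|T_{4}^{(4)} − T_{3}^{(3)}| = 0.000011 < 3.9e-4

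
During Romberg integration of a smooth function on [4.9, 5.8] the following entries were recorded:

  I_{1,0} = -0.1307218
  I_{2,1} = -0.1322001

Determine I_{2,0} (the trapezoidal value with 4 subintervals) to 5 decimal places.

From I_{2,1} = (4·I_{2,0} − I_{1,0})/3, solve for I_{2,0}:
4·I_{2,0} = 3·(-0.1322001) + (-0.1307218) = -0.5273221
I_{2,0} = -0.1318305

-0.13183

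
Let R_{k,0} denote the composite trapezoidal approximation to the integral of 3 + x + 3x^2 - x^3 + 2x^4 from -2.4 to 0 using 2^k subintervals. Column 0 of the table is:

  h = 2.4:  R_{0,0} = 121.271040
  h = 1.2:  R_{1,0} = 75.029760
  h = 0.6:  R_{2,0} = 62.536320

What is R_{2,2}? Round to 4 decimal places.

58.2889

Richardson extrapolation on the trapezoidal column (denominator 4−1=3):
R_{1,1} = 75.029760 + (75.029760 − 121.271040)/3 = 59.616000
R_{2,1} = (4·62.536320 − 75.029760) / 3 = 58.371840
R_{2,2} = (16·58.371840 − 59.616000) / 15 = 58.288896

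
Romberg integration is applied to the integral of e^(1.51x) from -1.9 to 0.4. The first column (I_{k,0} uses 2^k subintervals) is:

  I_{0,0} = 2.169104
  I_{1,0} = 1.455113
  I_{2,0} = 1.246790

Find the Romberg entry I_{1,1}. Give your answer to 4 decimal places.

I_{1,1} = 1.455113 + (1.455113 − 2.169104)/3 = 1.217116

1.2171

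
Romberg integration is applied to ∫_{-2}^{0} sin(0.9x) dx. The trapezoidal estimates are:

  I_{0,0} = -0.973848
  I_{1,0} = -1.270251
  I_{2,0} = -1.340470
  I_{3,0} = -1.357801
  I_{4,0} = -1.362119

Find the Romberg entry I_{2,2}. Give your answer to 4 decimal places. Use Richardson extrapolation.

I_{1,1} = -1.270251 + (-1.270251 − (-0.973848))/3 = -1.369052
I_{2,1} = -1.340470 + (-1.340470 − (-1.270251))/3 = -1.363876
I_{2,2} = (16·(-1.363876) − (-1.369052)) / 15 = -1.363531
(Column j=1 coincides with Simpson's rule on the same nodes.)

-1.3635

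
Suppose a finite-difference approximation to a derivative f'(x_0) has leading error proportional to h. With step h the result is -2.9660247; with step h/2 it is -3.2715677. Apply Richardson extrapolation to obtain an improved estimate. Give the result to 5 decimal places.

-3.57711

The leading error scales as h; refining by a factor of 2 reduces it by 2^1 = 2.
Extrapolated value = (2·A(h/2) − A(h)) / (2 − 1)
= (2·(-3.2715677) − (-2.9660247)) / 1
= -3.5771107 / 1 = -3.5771107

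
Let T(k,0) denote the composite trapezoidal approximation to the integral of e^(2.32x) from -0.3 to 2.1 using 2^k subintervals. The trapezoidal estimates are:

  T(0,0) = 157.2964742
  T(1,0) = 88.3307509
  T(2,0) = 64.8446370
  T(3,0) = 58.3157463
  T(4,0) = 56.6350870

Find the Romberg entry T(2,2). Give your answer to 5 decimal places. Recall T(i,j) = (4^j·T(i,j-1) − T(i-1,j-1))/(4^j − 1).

56.46085

Richardson extrapolation on the trapezoidal column (denominator 4−1=3):
T(1,1) = (4·88.3307509 − 157.2964742) / 3 = 65.3421765
T(2,1) = (4·64.8446370 − 88.3307509) / 3 = 57.0159324
T(2,2) = (16·57.0159324 − 65.3421765) / 15 = 56.4608495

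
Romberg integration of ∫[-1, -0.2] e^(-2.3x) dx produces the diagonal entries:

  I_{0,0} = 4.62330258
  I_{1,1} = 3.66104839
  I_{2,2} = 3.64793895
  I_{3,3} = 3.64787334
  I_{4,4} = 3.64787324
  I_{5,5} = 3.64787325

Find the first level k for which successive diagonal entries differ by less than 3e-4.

|I_{1,1} − I_{0,0}| = 0.96225419 ≥ 3e-4
|I_{2,2} − I_{1,1}| = 0.01310944 ≥ 3e-4
|I_{3,3} − I_{2,2}| = 0.00006561 < 3e-4

k = 3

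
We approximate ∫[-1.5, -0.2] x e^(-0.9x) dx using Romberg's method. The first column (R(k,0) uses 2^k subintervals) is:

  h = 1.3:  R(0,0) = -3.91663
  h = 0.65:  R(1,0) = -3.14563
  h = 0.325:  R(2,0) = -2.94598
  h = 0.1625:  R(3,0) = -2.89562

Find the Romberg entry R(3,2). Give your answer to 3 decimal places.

R(2,1) = -2.94598 + (-2.94598 − (-3.14563))/3 = -2.87943
R(3,1) = (4·(-2.89562) − (-2.94598)) / 3 = -2.87883
R(3,2) = (16·(-2.87883) − (-2.87943)) / 15 = -2.87879

-2.879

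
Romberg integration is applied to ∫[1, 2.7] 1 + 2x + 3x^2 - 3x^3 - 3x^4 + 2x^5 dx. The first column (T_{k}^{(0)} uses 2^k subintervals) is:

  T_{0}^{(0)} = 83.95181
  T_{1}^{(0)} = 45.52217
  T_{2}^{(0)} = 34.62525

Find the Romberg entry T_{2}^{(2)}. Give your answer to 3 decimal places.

Richardson extrapolation on the trapezoidal column (denominator 4−1=3):
T_{1}^{(1)} = 45.52217 + (45.52217 − 83.95181)/3 = 32.71229
T_{2}^{(1)} = 34.62525 + (34.62525 − 45.52217)/3 = 30.99294
T_{2}^{(2)} = 30.99294 + (30.99294 − 32.71229)/15 = 30.87832

30.878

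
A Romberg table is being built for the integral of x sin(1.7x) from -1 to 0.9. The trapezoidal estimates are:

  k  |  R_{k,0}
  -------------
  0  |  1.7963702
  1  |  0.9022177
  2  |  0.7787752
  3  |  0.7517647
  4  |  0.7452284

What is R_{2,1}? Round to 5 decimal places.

0.73763

Richardson extrapolation on the trapezoidal column (denominator 4−1=3):
R_{2,1} = (4·0.7787752 − 0.9022177) / 3 = 0.7376277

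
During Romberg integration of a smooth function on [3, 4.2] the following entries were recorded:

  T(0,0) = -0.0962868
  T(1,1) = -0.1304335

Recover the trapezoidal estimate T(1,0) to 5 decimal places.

From T(1,1) = (4·T(1,0) − T(0,0))/3, solve for T(1,0):
4·T(1,0) = 3·(-0.1304335) + (-0.0962868) = -0.4875873
T(1,0) = -0.1218968

-0.12190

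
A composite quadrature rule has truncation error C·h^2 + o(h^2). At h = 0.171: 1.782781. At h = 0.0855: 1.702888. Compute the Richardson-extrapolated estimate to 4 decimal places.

1.6763

The leading error scales as h^2; refining by a factor of 2 reduces it by 2^2 = 4.
Extrapolated value = (4·A(h/2) − A(h)) / (4 − 1)
= (4·1.702888 − 1.782781) / 3
= 5.028771 / 3 = 1.676257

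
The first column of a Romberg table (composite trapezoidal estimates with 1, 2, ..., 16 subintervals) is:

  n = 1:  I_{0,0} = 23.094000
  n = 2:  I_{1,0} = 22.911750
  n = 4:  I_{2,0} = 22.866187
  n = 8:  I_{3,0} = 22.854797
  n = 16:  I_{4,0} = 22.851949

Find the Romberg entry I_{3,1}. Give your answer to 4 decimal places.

Richardson extrapolation on the trapezoidal column (denominator 4−1=3):
I_{3,1} = (4·22.854797 − 22.866187) / 3 = 22.851000
(Column j=1 coincides with Simpson's rule on the same nodes.)

22.8510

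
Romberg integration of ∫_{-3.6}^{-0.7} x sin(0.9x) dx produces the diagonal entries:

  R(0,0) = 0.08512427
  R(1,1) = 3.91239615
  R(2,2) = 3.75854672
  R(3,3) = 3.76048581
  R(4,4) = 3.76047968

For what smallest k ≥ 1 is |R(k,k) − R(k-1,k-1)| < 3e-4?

|R(1,1) − R(0,0)| = 3.82727188 ≥ 3e-4
|R(2,2) − R(1,1)| = 0.15384943 ≥ 3e-4
|R(3,3) − R(2,2)| = 0.00193909 ≥ 3e-4
|R(4,4) − R(3,3)| = 0.00000613 < 3e-4

k = 4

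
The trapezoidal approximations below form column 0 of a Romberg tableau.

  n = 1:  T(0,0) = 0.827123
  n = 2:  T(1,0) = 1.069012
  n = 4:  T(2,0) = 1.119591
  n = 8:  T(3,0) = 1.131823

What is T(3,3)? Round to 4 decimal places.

1.1359

T(1,1) = 1.069012 + (1.069012 − 0.827123)/3 = 1.149642
T(2,1) = 1.119591 + (1.119591 − 1.069012)/3 = 1.136451
T(3,1) = (4·1.131823 − 1.119591) / 3 = 1.135900
T(2,2) = (16·1.136451 − 1.149642) / 15 = 1.135572
T(3,2) = (16·1.135900 − 1.136451) / 15 = 1.135863
T(3,3) = 1.135863 + (1.135863 − 1.135572)/63 = 1.135868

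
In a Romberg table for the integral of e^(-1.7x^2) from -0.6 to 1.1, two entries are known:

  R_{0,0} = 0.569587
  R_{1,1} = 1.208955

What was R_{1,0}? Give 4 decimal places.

1.0491

From R_{1,1} = (4·R_{1,0} − R_{0,0})/3, solve for R_{1,0}:
4·R_{1,0} = 3·1.208955 + 0.569587 = 4.196452
R_{1,0} = 1.049113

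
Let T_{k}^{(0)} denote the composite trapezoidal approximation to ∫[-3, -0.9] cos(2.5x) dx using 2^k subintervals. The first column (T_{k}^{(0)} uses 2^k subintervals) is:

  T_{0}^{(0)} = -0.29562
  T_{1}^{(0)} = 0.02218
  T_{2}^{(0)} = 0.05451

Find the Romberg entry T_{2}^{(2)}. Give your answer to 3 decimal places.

0.061

T_{1}^{(1)} = (4·0.02218 − (-0.29562)) / 3 = 0.12811
T_{2}^{(1)} = 0.05451 + (0.05451 − 0.02218)/3 = 0.06529
T_{2}^{(2)} = (16·0.06529 − 0.12811) / 15 = 0.06110
(Column j=1 coincides with Simpson's rule on the same nodes.)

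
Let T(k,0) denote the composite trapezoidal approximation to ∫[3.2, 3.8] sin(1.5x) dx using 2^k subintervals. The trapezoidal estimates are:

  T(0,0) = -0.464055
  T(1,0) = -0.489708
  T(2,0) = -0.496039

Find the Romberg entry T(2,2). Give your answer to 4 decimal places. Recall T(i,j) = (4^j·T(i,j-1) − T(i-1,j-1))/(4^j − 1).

Richardson extrapolation on the trapezoidal column (denominator 4−1=3):
T(1,1) = -0.489708 + (-0.489708 − (-0.464055))/3 = -0.498259
T(2,1) = -0.496039 + (-0.496039 − (-0.489708))/3 = -0.498149
T(2,2) = -0.498149 + (-0.498149 − (-0.498259))/15 = -0.498142

-0.4981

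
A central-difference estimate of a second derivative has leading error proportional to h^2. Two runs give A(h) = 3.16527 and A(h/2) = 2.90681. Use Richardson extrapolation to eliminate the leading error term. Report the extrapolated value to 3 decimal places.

The leading error scales as h^2; refining by a factor of 2 reduces it by 2^2 = 4.
Extrapolated value = (4·A(h/2) − A(h)) / (4 − 1)
= (4·2.90681 − 3.16527) / 3
= 8.46197 / 3 = 2.82066

2.821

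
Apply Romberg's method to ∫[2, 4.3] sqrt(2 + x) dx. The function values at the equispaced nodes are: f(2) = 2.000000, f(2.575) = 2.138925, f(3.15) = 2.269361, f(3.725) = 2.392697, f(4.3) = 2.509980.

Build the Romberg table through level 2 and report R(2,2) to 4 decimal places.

R(0,0) (trapezoid, 1 panel, h=2.3000): 5.186477
R(1,0) (trapezoid, 2 panels, h=1.1500): 5.203004
R(2,0) (trapezoid, 4 panels, h=0.5750): 5.207184
R(1,1) = 5.203004 + (5.203004 − 5.186477)/3 = 5.208513
R(2,1) = 5.207184 + (5.207184 − 5.203004)/3 = 5.208577
R(2,2) = 5.208577 + (5.208577 − 5.208513)/15 = 5.208581

5.2086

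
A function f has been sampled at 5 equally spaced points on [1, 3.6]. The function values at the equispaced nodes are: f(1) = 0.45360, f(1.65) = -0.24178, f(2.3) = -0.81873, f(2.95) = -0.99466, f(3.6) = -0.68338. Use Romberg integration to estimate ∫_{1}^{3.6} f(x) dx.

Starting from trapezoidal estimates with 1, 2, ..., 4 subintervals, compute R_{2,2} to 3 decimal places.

-1.473

R_{0,0} (trapezoid, 1 panel, h=2.6000): -0.29871
R_{1,0} (trapezoid, 2 panels, h=1.3000): -1.21371
R_{2,0} (trapezoid, 4 panels, h=0.6500): -1.41054
R_{1,1} = -1.21371 + (-1.21371 − (-0.29871))/3 = -1.51871
R_{2,1} = -1.41054 + (-1.41054 − (-1.21371))/3 = -1.47615
R_{2,2} = -1.47615 + (-1.47615 − (-1.51871))/15 = -1.47331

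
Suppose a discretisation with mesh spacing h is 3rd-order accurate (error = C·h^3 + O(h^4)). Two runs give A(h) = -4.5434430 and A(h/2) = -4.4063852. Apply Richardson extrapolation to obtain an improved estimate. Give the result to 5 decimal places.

-4.38681

Extrapolated value = (8·A(h/2) − A(h)) / (8 − 1)
= (8·(-4.4063852) − (-4.5434430)) / 7
= -30.7076386 / 7 = -4.3868055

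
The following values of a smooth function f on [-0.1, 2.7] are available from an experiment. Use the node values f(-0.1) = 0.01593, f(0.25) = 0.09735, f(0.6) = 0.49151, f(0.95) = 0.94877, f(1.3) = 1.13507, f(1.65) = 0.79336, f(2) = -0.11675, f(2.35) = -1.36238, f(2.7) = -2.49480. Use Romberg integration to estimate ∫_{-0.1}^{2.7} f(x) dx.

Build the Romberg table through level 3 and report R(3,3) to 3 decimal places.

0.285

R(0,0) (trapezoid, 1 panel, h=2.8000): -3.47042
R(1,0) (trapezoid, 2 panels, h=1.4000): -0.14611
R(2,0) (trapezoid, 4 panels, h=0.7000): 0.18928
R(3,0) (trapezoid, 8 panels, h=0.3500): 0.26162
R(1,1) = -0.14611 + (-0.14611 − (-3.47042))/3 = 0.96199
R(2,1) = 0.18928 + (0.18928 − (-0.14611))/3 = 0.30108
R(3,1) = 0.26162 + (0.26162 − 0.18928)/3 = 0.28573
R(2,2) = 0.30108 + (0.30108 − 0.96199)/15 = 0.25702
R(3,2) = 0.28573 + (0.28573 − 0.30108)/15 = 0.28471
R(3,3) = 0.28471 + (0.28471 − 0.25702)/63 = 0.28515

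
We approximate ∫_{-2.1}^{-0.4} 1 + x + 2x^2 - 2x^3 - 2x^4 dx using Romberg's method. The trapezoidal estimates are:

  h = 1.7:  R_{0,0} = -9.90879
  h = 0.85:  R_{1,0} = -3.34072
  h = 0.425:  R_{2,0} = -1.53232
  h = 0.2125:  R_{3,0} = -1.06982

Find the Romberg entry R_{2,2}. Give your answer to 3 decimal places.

Richardson extrapolation on the trapezoidal column (denominator 4−1=3):
R_{1,1} = (4·(-3.34072) − (-9.90879)) / 3 = -1.15136
R_{2,1} = -1.53232 + (-1.53232 − (-3.34072))/3 = -0.92952
R_{2,2} = -0.92952 + (-0.92952 − (-1.15136))/15 = -0.91473

-0.915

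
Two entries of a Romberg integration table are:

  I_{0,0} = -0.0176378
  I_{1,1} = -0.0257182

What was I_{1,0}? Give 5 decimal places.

-0.02370

From I_{1,1} = (4·I_{1,0} − I_{0,0})/3, solve for I_{1,0}:
4·I_{1,0} = 3·(-0.0257182) + (-0.0176378) = -0.0947924
I_{1,0} = -0.0236981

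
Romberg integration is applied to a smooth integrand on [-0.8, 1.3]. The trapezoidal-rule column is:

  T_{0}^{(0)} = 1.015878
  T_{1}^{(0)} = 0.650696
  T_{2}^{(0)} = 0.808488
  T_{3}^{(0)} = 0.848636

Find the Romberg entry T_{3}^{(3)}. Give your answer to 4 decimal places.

0.8617

Richardson extrapolation on the trapezoidal column (denominator 4−1=3):
T_{1}^{(1)} = (4·0.650696 − 1.015878) / 3 = 0.528969
T_{2}^{(1)} = 0.808488 + (0.808488 − 0.650696)/3 = 0.861085
T_{3}^{(1)} = (4·0.848636 − 0.808488) / 3 = 0.862019
T_{2}^{(2)} = 0.861085 + (0.861085 − 0.528969)/15 = 0.883226
T_{3}^{(2)} = 0.862019 + (0.862019 − 0.861085)/15 = 0.862081
T_{3}^{(3)} = 0.862081 + (0.862081 − 0.883226)/63 = 0.861745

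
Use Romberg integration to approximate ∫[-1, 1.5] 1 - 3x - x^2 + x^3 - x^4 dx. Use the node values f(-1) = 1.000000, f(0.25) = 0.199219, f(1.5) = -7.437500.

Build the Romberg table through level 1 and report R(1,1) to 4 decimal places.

R(0,0) (trapezoid, 1 panel, h=2.5000): -8.046875
R(1,0) (trapezoid, 2 panels, h=1.2500): -3.774414
R(1,1) = -3.774414 + (-3.774414 − (-8.046875))/3 = -2.350260

-2.3503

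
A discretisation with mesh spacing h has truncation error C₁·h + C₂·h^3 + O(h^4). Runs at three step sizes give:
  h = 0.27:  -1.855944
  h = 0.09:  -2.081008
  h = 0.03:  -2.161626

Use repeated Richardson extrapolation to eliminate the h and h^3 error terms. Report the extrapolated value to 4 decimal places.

-2.2023

First eliminate the h term (factor 3^1 = 3):
  B₁ = (3·(-2.081008) − (-1.855944))/2 = -2.193540
  B₂ = (3·(-2.161626) − (-2.081008))/2 = -2.201935
Then eliminate the h^3 term (factor 3^3 = 27):
  (27·(-2.201935) − (-2.193540))/26 = -2.202258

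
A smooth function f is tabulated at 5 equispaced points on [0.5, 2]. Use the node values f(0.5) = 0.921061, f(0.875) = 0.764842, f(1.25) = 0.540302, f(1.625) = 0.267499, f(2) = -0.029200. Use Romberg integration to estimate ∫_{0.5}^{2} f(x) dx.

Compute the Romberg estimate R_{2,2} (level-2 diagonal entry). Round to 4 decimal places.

0.7627

R_{0,0} (trapezoid, 1 panel, h=1.5000): 0.668896
R_{1,0} (trapezoid, 2 panels, h=0.7500): 0.739674
R_{2,0} (trapezoid, 4 panels, h=0.3750): 0.756965
R_{1,1} = 0.739674 + (0.739674 − 0.668896)/3 = 0.763267
R_{2,1} = 0.756965 + (0.756965 − 0.739674)/3 = 0.762729
R_{2,2} = 0.762729 + (0.762729 − 0.763267)/15 = 0.762693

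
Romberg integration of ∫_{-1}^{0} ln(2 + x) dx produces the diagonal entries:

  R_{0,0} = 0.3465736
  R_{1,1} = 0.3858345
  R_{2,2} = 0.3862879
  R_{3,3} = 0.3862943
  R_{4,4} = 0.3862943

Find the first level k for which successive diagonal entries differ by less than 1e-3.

k = 2

|R_{1,1} − R_{0,0}| = 0.0392609 ≥ 1e-3
|R_{2,2} − R_{1,1}| = 0.0004534 < 1e-3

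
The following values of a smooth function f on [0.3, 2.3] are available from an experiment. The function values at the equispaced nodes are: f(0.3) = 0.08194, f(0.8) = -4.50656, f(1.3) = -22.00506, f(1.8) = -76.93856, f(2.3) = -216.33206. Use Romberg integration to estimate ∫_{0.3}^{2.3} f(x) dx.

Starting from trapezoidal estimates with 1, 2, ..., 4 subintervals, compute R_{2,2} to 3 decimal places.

R_{0,0} (trapezoid, 1 panel, h=2.0000): -216.25012
R_{1,0} (trapezoid, 2 panels, h=1.0000): -130.13012
R_{2,0} (trapezoid, 4 panels, h=0.5000): -105.78762
R_{1,1} = -130.13012 + (-130.13012 − (-216.25012))/3 = -101.42345
R_{2,1} = -105.78762 + (-105.78762 − (-130.13012))/3 = -97.67345
R_{2,2} = -97.67345 + (-97.67345 − (-101.42345))/15 = -97.42345

-97.423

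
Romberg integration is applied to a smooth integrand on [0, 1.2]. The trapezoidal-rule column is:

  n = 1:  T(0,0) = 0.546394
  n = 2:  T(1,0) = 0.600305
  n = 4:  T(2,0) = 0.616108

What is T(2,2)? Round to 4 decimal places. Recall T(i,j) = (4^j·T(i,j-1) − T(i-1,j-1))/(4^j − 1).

0.6216

Richardson extrapolation on the trapezoidal column (denominator 4−1=3):
T(1,1) = (4·0.600305 − 0.546394) / 3 = 0.618275
T(2,1) = (4·0.616108 − 0.600305) / 3 = 0.621376
T(2,2) = (16·0.621376 − 0.618275) / 15 = 0.621583
(Column j=1 coincides with Simpson's rule on the same nodes.)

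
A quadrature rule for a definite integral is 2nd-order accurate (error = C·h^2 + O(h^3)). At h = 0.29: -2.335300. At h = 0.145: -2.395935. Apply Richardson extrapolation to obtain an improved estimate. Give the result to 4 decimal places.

Extrapolated value = (4·A(h/2) − A(h)) / (4 − 1)
= (4·(-2.395935) − (-2.335300)) / 3
= -7.248440 / 3 = -2.416147

-2.4161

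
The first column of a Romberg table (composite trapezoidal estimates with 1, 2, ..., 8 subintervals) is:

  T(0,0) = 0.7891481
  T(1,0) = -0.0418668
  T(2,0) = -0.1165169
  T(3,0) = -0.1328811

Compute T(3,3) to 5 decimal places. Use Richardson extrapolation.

-0.13827

Richardson extrapolation on the trapezoidal column (denominator 4−1=3):
T(1,1) = -0.0418668 + (-0.0418668 − 0.7891481)/3 = -0.3188718
T(2,1) = -0.1165169 + (-0.1165169 − (-0.0418668))/3 = -0.1414003
T(3,1) = -0.1328811 + (-0.1328811 − (-0.1165169))/3 = -0.1383358
T(2,2) = -0.1414003 + (-0.1414003 − (-0.3188718))/15 = -0.1295689
T(3,2) = (16·(-0.1383358) − (-0.1414003)) / 15 = -0.1381315
T(3,3) = (64·(-0.1381315) − (-0.1295689)) / 63 = -0.1382674
(Column j=1 coincides with Simpson's rule on the same nodes.)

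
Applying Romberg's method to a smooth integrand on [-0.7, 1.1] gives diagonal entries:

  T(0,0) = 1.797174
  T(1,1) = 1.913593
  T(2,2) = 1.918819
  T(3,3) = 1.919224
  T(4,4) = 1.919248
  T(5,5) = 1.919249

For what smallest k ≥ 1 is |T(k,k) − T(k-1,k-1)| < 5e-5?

k = 4

|T(1,1) − T(0,0)| = 0.116419 ≥ 5e-5
|T(2,2) − T(1,1)| = 0.005226 ≥ 5e-5
|T(3,3) − T(2,2)| = 0.000405 ≥ 5e-5
|T(4,4) − T(3,3)| = 0.000024 < 5e-5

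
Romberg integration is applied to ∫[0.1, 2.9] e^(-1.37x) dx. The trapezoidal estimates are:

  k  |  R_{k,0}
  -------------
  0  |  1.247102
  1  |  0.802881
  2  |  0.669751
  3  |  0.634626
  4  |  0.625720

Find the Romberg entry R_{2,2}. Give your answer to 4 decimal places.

0.6234

Richardson extrapolation on the trapezoidal column (denominator 4−1=3):
R_{1,1} = 0.802881 + (0.802881 − 1.247102)/3 = 0.654807
R_{2,1} = (4·0.669751 − 0.802881) / 3 = 0.625374
R_{2,2} = (16·0.625374 − 0.654807) / 15 = 0.623412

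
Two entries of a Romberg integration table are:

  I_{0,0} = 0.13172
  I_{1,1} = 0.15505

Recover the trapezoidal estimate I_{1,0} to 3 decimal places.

From I_{1,1} = (4·I_{1,0} − I_{0,0})/3, solve for I_{1,0}:
4·I_{1,0} = 3·0.15505 + 0.13172 = 0.59687
I_{1,0} = 0.14922

0.149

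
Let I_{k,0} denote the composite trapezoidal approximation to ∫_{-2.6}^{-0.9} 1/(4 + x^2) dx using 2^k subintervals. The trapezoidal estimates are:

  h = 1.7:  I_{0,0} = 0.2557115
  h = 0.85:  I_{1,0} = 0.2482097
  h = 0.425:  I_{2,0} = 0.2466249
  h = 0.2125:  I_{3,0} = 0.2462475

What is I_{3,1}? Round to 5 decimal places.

0.24612

I_{3,1} = (4·0.2462475 − 0.2466249) / 3 = 0.2461217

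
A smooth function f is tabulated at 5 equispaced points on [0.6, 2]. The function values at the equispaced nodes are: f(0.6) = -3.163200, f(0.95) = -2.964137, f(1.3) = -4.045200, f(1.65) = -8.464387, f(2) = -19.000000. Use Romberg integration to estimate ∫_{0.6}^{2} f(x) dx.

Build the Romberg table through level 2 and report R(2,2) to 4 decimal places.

-8.8573

R(0,0) (trapezoid, 1 panel, h=1.4000): -15.514240
R(1,0) (trapezoid, 2 panels, h=0.7000): -10.588760
R(2,0) (trapezoid, 4 panels, h=0.3500): -9.294363
R(1,1) = -10.588760 + (-10.588760 − (-15.514240))/3 = -8.946933
R(2,1) = -9.294363 + (-9.294363 − (-10.588760))/3 = -8.862897
R(2,2) = -8.862897 + (-8.862897 − (-8.946933))/15 = -8.857295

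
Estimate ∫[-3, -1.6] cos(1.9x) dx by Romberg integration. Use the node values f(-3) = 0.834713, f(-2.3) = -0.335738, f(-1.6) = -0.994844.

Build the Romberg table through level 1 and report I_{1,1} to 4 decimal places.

I_{0,0} (trapezoid, 1 panel, h=1.4000): -0.112092
I_{1,0} (trapezoid, 2 panels, h=0.7000): -0.291062
I_{1,1} = -0.291062 + (-0.291062 − (-0.112092))/3 = -0.350719

-0.3507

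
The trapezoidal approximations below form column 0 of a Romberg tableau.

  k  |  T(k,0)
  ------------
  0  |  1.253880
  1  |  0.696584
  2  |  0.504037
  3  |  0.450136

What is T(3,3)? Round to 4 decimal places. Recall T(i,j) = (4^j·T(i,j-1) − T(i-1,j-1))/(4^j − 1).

0.4316

Richardson extrapolation on the trapezoidal column (denominator 4−1=3):
T(1,1) = (4·0.696584 − 1.253880) / 3 = 0.510819
T(2,1) = 0.504037 + (0.504037 − 0.696584)/3 = 0.439855
T(3,1) = (4·0.450136 − 0.504037) / 3 = 0.432169
T(2,2) = 0.439855 + (0.439855 − 0.510819)/15 = 0.435124
T(3,2) = 0.432169 + (0.432169 − 0.439855)/15 = 0.431657
T(3,3) = 0.431657 + (0.431657 − 0.435124)/63 = 0.431602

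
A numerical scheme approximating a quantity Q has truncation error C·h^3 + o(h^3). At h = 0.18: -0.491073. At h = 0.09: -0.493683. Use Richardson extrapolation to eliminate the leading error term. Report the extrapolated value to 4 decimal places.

-0.4941

The leading error scales as h^3; refining by a factor of 2 reduces it by 2^3 = 8.
Extrapolated value = (8·A(h/2) − A(h)) / (8 − 1)
= (8·(-0.493683) − (-0.491073)) / 7
= -3.458391 / 7 = -0.494056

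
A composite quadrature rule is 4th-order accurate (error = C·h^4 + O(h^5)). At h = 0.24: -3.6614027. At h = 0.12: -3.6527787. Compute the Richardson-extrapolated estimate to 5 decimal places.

The leading error scales as h^4; refining by a factor of 2 reduces it by 2^4 = 16.
Extrapolated value = (16·A(h/2) − A(h)) / (16 − 1)
= (16·(-3.6527787) − (-3.6614027)) / 15
= -54.7830565 / 15 = -3.6522038

-3.65220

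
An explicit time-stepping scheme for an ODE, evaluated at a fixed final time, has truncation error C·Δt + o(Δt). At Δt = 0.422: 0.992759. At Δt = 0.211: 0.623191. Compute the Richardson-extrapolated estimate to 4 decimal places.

0.2536

The leading error scales as Δt; refining by a factor of 2 reduces it by 2^1 = 2.
Extrapolated value = (2·A(Δt/2) − A(Δt)) / (2 − 1)
= (2·0.623191 − 0.992759) / 1
= 0.253623 / 1 = 0.253623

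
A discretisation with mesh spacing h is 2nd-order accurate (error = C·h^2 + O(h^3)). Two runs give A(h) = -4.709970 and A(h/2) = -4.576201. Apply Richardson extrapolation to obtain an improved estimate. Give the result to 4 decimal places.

-4.5316

Extrapolated value = (4·A(h/2) − A(h)) / (4 − 1)
= (4·(-4.576201) − (-4.709970)) / 3
= -13.594834 / 3 = -4.531611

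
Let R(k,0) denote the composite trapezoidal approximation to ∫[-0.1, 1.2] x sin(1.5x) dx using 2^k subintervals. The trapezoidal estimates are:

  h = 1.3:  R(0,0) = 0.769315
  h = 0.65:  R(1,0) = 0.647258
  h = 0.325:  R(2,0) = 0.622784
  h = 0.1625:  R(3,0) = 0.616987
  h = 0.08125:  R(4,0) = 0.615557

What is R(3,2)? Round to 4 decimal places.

0.6151

Richardson extrapolation on the trapezoidal column (denominator 4−1=3):
R(2,1) = 0.622784 + (0.622784 − 0.647258)/3 = 0.614626
R(3,1) = 0.616987 + (0.616987 − 0.622784)/3 = 0.615055
R(3,2) = 0.615055 + (0.615055 − 0.614626)/15 = 0.615084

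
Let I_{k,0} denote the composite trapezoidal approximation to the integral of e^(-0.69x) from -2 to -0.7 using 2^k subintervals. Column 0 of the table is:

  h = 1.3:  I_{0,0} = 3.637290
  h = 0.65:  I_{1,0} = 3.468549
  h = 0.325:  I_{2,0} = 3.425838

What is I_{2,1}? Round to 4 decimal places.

3.4116

I_{2,1} = 3.425838 + (3.425838 − 3.468549)/3 = 3.411601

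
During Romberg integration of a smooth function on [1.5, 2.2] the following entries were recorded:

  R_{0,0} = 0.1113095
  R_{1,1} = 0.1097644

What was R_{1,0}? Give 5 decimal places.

From R_{1,1} = (4·R_{1,0} − R_{0,0})/3, solve for R_{1,0}:
4·R_{1,0} = 3·0.1097644 + 0.1113095 = 0.4406027
R_{1,0} = 0.1101507

0.11015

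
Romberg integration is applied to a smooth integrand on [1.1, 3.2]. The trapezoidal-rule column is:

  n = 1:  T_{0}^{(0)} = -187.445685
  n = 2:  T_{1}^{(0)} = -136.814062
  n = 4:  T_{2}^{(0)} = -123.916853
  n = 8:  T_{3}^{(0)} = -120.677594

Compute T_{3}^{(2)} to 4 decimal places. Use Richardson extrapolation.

-119.5965

Richardson extrapolation on the trapezoidal column (denominator 4−1=3):
T_{2}^{(1)} = -123.916853 + (-123.916853 − (-136.814062))/3 = -119.617783
T_{3}^{(1)} = -120.677594 + (-120.677594 − (-123.916853))/3 = -119.597841
T_{3}^{(2)} = -119.597841 + (-119.597841 − (-119.617783))/15 = -119.596512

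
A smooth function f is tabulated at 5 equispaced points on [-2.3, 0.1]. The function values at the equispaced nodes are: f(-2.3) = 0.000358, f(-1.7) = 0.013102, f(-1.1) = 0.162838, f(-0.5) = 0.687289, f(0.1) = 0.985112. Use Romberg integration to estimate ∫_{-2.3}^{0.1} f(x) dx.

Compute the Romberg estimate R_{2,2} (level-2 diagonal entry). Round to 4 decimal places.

0.8337

R_{0,0} (trapezoid, 1 panel, h=2.4000): 1.182564
R_{1,0} (trapezoid, 2 panels, h=1.2000): 0.786688
R_{2,0} (trapezoid, 4 panels, h=0.6000): 0.813578
R_{1,1} = 0.786688 + (0.786688 − 1.182564)/3 = 0.654729
R_{2,1} = 0.813578 + (0.813578 − 0.786688)/3 = 0.822541
R_{2,2} = 0.822541 + (0.822541 − 0.654729)/15 = 0.833728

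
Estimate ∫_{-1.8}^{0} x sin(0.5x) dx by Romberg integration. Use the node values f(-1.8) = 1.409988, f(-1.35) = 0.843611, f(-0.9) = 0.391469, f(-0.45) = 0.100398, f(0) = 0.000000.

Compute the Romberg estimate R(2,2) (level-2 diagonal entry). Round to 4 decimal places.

0.8955

R(0,0) (trapezoid, 1 panel, h=1.8000): 1.268989
R(1,0) (trapezoid, 2 panels, h=0.9000): 0.986817
R(2,0) (trapezoid, 4 panels, h=0.4500): 0.918212
R(1,1) = 0.986817 + (0.986817 − 1.268989)/3 = 0.892760
R(2,1) = 0.918212 + (0.918212 − 0.986817)/3 = 0.895344
R(2,2) = 0.895344 + (0.895344 − 0.892760)/15 = 0.895516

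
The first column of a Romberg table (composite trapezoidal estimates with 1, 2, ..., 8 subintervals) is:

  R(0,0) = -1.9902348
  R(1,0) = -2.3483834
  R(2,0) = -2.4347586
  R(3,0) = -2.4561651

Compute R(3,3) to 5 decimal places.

R(1,1) = (4·(-2.3483834) − (-1.9902348)) / 3 = -2.4677663
R(2,1) = -2.4347586 + (-2.4347586 − (-2.3483834))/3 = -2.4635503
R(3,1) = -2.4561651 + (-2.4561651 − (-2.4347586))/3 = -2.4633006
R(2,2) = -2.4635503 + (-2.4635503 − (-2.4677663))/15 = -2.4632692
R(3,2) = (16·(-2.4633006) − (-2.4635503)) / 15 = -2.4632840
R(3,3) = -2.4632840 + (-2.4632840 − (-2.4632692))/63 = -2.4632842

-2.46328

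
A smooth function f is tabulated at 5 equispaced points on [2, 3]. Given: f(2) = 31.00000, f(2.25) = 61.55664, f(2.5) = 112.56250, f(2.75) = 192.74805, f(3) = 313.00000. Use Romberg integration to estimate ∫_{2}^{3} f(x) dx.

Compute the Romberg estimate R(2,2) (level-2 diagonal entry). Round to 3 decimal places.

132.183

R(0,0) (trapezoid, 1 panel, h=1.0000): 172.00000
R(1,0) (trapezoid, 2 panels, h=0.5000): 142.28125
R(2,0) (trapezoid, 4 panels, h=0.2500): 134.71680
R(1,1) = 142.28125 + (142.28125 − 172.00000)/3 = 132.37500
R(2,1) = 134.71680 + (134.71680 − 142.28125)/3 = 132.19532
R(2,2) = 132.19532 + (132.19532 − 132.37500)/15 = 132.18334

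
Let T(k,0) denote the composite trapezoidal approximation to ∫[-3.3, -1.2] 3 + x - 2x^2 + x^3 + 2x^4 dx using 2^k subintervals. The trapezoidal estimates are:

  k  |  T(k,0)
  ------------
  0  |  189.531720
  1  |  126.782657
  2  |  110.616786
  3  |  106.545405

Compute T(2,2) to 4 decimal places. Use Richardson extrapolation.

105.1856

T(1,1) = (4·126.782657 − 189.531720) / 3 = 105.866303
T(2,1) = (4·110.616786 − 126.782657) / 3 = 105.228162
T(2,2) = 105.228162 + (105.228162 − 105.866303)/15 = 105.185619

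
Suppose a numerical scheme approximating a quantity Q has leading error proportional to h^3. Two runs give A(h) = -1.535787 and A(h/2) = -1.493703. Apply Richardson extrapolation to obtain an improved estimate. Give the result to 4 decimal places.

-1.4877

Extrapolated value = (8·A(h/2) − A(h)) / (8 − 1)
= (8·(-1.493703) − (-1.535787)) / 7
= -10.413837 / 7 = -1.487691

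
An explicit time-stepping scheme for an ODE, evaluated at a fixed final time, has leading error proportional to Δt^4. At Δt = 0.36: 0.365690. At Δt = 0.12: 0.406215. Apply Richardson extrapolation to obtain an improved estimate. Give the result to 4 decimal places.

Extrapolated value = (81·A(Δt/3) − A(Δt)) / (81 − 1)
= (81·0.406215 − 0.365690) / 80
= 32.537725 / 80 = 0.406722

0.4067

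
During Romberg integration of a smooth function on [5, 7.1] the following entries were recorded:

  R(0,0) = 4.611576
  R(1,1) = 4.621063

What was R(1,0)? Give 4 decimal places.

4.6187

From R(1,1) = (4·R(1,0) − R(0,0))/3, solve for R(1,0):
4·R(1,0) = 3·4.621063 + 4.611576 = 18.474765
R(1,0) = 4.618691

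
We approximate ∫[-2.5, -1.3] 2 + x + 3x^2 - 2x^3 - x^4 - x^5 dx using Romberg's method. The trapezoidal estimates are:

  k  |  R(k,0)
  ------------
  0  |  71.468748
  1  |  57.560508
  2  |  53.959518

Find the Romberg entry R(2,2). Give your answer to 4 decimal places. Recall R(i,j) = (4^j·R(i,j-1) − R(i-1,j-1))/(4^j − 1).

52.7482

Richardson extrapolation on the trapezoidal column (denominator 4−1=3):
R(1,1) = 57.560508 + (57.560508 − 71.468748)/3 = 52.924428
R(2,1) = (4·53.959518 − 57.560508) / 3 = 52.759188
R(2,2) = (16·52.759188 − 52.924428) / 15 = 52.748172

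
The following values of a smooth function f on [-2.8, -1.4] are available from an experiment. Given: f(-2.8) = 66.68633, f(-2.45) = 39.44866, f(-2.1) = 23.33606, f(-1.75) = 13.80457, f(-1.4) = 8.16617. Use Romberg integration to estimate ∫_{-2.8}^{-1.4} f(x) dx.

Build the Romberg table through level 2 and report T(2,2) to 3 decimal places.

39.015

T(0,0) (trapezoid, 1 panel, h=1.4000): 52.39675
T(1,0) (trapezoid, 2 panels, h=0.7000): 42.53362
T(2,0) (trapezoid, 4 panels, h=0.3500): 39.90544
T(1,1) = 42.53362 + (42.53362 − 52.39675)/3 = 39.24591
T(2,1) = 39.90544 + (39.90544 − 42.53362)/3 = 39.02938
T(2,2) = 39.02938 + (39.02938 − 39.24591)/15 = 39.01494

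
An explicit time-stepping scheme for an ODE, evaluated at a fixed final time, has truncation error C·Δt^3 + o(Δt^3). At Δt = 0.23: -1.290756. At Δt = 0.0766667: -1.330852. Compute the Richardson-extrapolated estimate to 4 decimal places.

-1.3324

Extrapolated value = (27·A(Δt/3) − A(Δt)) / (27 − 1)
= (27·(-1.330852) − (-1.290756)) / 26
= -34.642248 / 26 = -1.332394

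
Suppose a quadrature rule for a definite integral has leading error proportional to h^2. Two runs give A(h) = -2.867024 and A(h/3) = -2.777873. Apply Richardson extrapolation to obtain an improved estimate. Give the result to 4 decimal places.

-2.7667

Extrapolated value = (9·A(h/3) − A(h)) / (9 − 1)
= (9·(-2.777873) − (-2.867024)) / 8
= -22.133833 / 8 = -2.766729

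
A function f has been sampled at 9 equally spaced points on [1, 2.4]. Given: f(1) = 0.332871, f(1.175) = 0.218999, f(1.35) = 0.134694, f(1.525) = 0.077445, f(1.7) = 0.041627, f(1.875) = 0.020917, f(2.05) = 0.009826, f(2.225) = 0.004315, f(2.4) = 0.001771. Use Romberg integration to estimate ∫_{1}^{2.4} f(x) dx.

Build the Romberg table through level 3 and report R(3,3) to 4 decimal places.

0.1163

R(0,0) (trapezoid, 1 panel, h=1.4000): 0.234249
R(1,0) (trapezoid, 2 panels, h=0.7000): 0.146264
R(2,0) (trapezoid, 4 panels, h=0.3500): 0.123714
R(3,0) (trapezoid, 8 panels, h=0.1750): 0.118150
R(1,1) = 0.146264 + (0.146264 − 0.234249)/3 = 0.116936
R(2,1) = 0.123714 + (0.123714 − 0.146264)/3 = 0.116197
R(3,1) = 0.118150 + (0.118150 − 0.123714)/3 = 0.116295
R(2,2) = 0.116197 + (0.116197 − 0.116936)/15 = 0.116148
R(3,2) = 0.116295 + (0.116295 − 0.116197)/15 = 0.116302
R(3,3) = 0.116302 + (0.116302 − 0.116148)/63 = 0.116304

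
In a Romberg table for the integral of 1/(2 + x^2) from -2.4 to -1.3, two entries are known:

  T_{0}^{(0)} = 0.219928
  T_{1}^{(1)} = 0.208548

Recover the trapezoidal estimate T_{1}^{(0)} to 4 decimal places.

From T_{1}^{(1)} = (4·T_{1}^{(0)} − T_{0}^{(0)})/3, solve for T_{1}^{(0)}:
4·T_{1}^{(0)} = 3·0.208548 + 0.219928 = 0.845572
T_{1}^{(0)} = 0.211393

0.2114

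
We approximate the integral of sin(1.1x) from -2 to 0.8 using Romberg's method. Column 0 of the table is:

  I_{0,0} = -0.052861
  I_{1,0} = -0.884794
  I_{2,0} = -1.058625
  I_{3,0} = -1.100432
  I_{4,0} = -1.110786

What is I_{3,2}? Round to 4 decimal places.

Richardson extrapolation on the trapezoidal column (denominator 4−1=3):
I_{2,1} = (4·(-1.058625) − (-0.884794)) / 3 = -1.116569
I_{3,1} = (4·(-1.100432) − (-1.058625)) / 3 = -1.114368
I_{3,2} = -1.114368 + (-1.114368 − (-1.116569))/15 = -1.114221

-1.1142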